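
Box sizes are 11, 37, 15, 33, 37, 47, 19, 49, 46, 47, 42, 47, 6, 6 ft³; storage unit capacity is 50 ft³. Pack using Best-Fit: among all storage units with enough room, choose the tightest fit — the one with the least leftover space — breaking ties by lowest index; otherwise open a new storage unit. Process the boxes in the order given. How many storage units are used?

11 ft³ → storage unit 1 (remaining 39 ft³)
37 ft³ → storage unit 1 (remaining 2 ft³)
15 ft³ → storage unit 2 (remaining 35 ft³)
33 ft³ → storage unit 2 (remaining 2 ft³)
37 ft³ → storage unit 3 (remaining 13 ft³)
47 ft³ → storage unit 4 (remaining 3 ft³)
19 ft³ → storage unit 5 (remaining 31 ft³)
49 ft³ → storage unit 6 (remaining 1 ft³)
46 ft³ → storage unit 7 (remaining 4 ft³)
47 ft³ → storage unit 8 (remaining 3 ft³)
42 ft³ → storage unit 9 (remaining 8 ft³)
47 ft³ → storage unit 10 (remaining 3 ft³)
6 ft³ → storage unit 9 (remaining 2 ft³)
6 ft³ → storage unit 3 (remaining 7 ft³)
Final storage units: [11,37] [15,33] [37,6] [47] [19] [49] [46] [47] [42,6] [47].

10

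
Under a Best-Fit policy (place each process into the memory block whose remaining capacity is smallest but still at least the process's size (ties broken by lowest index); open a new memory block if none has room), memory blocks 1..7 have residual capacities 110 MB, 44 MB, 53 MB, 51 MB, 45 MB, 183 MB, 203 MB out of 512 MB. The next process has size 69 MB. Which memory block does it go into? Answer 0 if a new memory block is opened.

Memory blocks with room: memory block 1 (110 MB), memory block 6 (183 MB), memory block 7 (203 MB).
Tightest fit is memory block 1 with 110 MB free.

1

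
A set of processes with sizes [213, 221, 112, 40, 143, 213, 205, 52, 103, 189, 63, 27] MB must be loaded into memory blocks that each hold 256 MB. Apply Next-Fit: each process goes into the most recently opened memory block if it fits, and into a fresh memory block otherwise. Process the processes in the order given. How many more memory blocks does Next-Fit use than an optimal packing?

2

Next-Fit: [213] [221] [112,40] [143] [213] [205] [52,103] [189,63] [27] → 9 memory blocks.
Total size 1581 MB; any packing needs at least ⌈1581/256⌉ = 7 memory blocks.
An optimal packing achieves that bound: [221,27] [213,40] [213] [205] [189,63] [143,112] [103,52] → 7 memory blocks.
Excess: 9 − 7 = 2.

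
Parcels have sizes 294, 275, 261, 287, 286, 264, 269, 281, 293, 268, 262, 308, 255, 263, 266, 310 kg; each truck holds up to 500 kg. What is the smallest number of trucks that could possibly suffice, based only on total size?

9

Total size = 294 + 275 + 261 + 287 + 286 + 264 + 269 + 281 + 293 + 268 + 262 + 308 + 255 + 263 + 266 + 310 = 4442 kg.
⌈4442 / 500⌉ = 9.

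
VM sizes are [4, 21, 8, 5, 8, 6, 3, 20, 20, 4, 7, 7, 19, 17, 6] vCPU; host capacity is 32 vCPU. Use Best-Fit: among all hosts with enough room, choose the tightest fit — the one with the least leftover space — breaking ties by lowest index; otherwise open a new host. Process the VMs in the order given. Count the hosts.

Put 4 vCPU in host 1; 28 vCPU remain.
Put 21 vCPU in host 1; 7 vCPU remain.
Put 8 vCPU in host 2; 24 vCPU remain.
Put 5 vCPU in host 1; 2 vCPU remain.
Put 8 vCPU in host 2; 16 vCPU remain.
Put 6 vCPU in host 2; 10 vCPU remain.
Put 3 vCPU in host 2; 7 vCPU remain.
Put 20 vCPU in host 3; 12 vCPU remain.
Put 20 vCPU in host 4; 12 vCPU remain.
Put 4 vCPU in host 2; 3 vCPU remain.
Put 7 vCPU in host 3; 5 vCPU remain.
Put 7 vCPU in host 4; 5 vCPU remain.
Put 19 vCPU in host 5; 13 vCPU remain.
Put 17 vCPU in host 6; 15 vCPU remain.
Put 6 vCPU in host 5; 7 vCPU remain.
Final hosts: [4,21,5] [8,8,6,3,4] [20,7] [20,7] [19,6] [17].

6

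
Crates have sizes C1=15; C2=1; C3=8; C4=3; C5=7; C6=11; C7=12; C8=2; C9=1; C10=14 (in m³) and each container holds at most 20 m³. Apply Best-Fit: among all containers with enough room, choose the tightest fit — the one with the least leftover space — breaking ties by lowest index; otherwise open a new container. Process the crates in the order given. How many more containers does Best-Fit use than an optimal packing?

Best-Fit: [15,1,3,1] [8,7,2] [11] [12] [14] → 5 containers.
Total size 74 m³; any packing needs at least ⌈74/20⌉ = 4 containers.
An optimal packing achieves that bound: [15,3,2] [14,1,1] [12,8] [11,7] → 4 containers.
Excess: 5 − 4 = 1.

1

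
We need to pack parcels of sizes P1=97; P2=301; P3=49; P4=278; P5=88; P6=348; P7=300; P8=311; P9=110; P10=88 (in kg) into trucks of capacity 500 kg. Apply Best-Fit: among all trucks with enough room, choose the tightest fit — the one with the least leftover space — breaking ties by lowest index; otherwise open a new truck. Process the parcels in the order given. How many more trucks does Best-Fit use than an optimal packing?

Best-Fit: [97,301,49] [278,88,110] [348,88] [300] [311] → 5 trucks.
5 parcels exceed 250 kg (half the capacity), and no two of those can share a truck, so at least 5 trucks are needed.
So 5 is already optimal.

0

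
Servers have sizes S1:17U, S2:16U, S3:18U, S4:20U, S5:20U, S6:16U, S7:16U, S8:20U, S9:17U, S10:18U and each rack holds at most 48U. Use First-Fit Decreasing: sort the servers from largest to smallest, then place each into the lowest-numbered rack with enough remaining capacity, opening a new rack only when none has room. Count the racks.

5 racks

Sorted descending: 20, 20, 20, 18, 18, 17, 17, 16, 16, 16.
20U → rack 1 (remaining 28U)
20U → rack 1 (remaining 8U)
20U → rack 2 (remaining 28U)
18U → rack 2 (remaining 10U)
18U → rack 3 (remaining 30U)
17U → rack 3 (remaining 13U)
17U → rack 4 (remaining 31U)
16U → rack 4 (remaining 15U)
16U → rack 5 (remaining 32U)
16U → rack 5 (remaining 16U)
Final racks: [20,20] [20,18] [18,17] [17,16] [16,16].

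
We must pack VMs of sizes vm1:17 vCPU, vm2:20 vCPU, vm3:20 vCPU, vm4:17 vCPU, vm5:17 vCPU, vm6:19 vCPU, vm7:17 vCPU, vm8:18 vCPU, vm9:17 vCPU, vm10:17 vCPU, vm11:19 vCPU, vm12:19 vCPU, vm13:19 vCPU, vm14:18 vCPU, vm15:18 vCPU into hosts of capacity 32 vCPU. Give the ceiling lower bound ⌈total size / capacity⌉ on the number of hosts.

9 hosts

Total size = 17 + 20 + 20 + 17 + 17 + 19 + 17 + 18 + 17 + 17 + 19 + 19 + 19 + 18 + 18 = 272 vCPU.
⌈272 / 32⌉ = 9.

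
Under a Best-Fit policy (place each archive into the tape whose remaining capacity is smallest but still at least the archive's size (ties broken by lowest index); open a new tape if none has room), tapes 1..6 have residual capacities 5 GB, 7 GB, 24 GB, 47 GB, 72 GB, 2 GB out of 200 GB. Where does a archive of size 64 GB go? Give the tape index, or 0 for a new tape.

Tapes with room: tape 5 (72 GB).
Tightest fit is tape 5 with 72 GB free.

5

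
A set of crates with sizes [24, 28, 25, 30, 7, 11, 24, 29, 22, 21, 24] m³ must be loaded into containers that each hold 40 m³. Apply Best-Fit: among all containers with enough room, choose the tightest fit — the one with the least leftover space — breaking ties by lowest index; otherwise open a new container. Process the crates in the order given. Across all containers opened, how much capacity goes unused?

115

Put 24 m³ in container 1; 16 m³ remain.
Put 28 m³ in container 2; 12 m³ remain.
Put 25 m³ in container 3; 15 m³ remain.
Put 30 m³ in container 4; 10 m³ remain.
Put 7 m³ in container 4; 3 m³ remain.
Put 11 m³ in container 2; 1 m³ remain.
Put 24 m³ in container 5; 16 m³ remain.
Put 29 m³ in container 6; 11 m³ remain.
Put 22 m³ in container 7; 18 m³ remain.
Put 21 m³ in container 8; 19 m³ remain.
Put 24 m³ in container 9; 16 m³ remain.
9 containers × 40 m³ = 360 m³; used 245 m³; unused 115 m³.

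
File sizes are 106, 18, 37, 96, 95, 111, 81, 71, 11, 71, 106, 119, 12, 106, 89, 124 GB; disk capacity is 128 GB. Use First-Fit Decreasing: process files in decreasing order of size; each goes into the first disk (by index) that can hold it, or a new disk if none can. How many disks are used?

Sorted descending: 124, 119, 111, 106, 106, 106, 96, 95, 89, 81, 71, 71, 37, 18, 12, 11.
124 GB → disk 1 (remaining 4 GB)
119 GB → disk 2 (remaining 9 GB)
111 GB → disk 3 (remaining 17 GB)
106 GB → disk 4 (remaining 22 GB)
106 GB → disk 5 (remaining 22 GB)
106 GB → disk 6 (remaining 22 GB)
96 GB → disk 7 (remaining 32 GB)
95 GB → disk 8 (remaining 33 GB)
89 GB → disk 9 (remaining 39 GB)
81 GB → disk 10 (remaining 47 GB)
71 GB → disk 11 (remaining 57 GB)
71 GB → disk 12 (remaining 57 GB)
37 GB → disk 9 (remaining 2 GB)
18 GB → disk 4 (remaining 4 GB)
12 GB → disk 3 (remaining 5 GB)
11 GB → disk 5 (remaining 11 GB)

12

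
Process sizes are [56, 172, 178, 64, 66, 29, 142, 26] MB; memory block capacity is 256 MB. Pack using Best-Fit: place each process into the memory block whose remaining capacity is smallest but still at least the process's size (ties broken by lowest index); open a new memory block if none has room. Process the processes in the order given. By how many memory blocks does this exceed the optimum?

Best-Fit: [56,172,26] [178,64] [66,29,142] → 3 memory blocks.
Total size 733 MB; any packing needs at least ⌈733/256⌉ = 3 memory blocks.
So 3 is already optimal.

0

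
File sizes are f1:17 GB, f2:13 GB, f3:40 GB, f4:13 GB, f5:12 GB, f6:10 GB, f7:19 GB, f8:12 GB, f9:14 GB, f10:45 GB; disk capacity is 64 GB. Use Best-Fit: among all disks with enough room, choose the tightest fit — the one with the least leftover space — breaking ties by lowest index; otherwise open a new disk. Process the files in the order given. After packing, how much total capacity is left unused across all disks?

61

f1 (17 GB) → disk 1 (remaining 47 GB)
f2 (13 GB) → disk 1 (remaining 34 GB)
f3 (40 GB) → disk 2 (remaining 24 GB)
f4 (13 GB) → disk 2 (remaining 11 GB)
f5 (12 GB) → disk 1 (remaining 22 GB)
f6 (10 GB) → disk 2 (remaining 1 GB)
f7 (19 GB) → disk 1 (remaining 3 GB)
f8 (12 GB) → disk 3 (remaining 52 GB)
f9 (14 GB) → disk 3 (remaining 38 GB)
f10 (45 GB) → disk 4 (remaining 19 GB)
4 disks × 64 GB = 256 GB; used 195 GB; unused 61 GB.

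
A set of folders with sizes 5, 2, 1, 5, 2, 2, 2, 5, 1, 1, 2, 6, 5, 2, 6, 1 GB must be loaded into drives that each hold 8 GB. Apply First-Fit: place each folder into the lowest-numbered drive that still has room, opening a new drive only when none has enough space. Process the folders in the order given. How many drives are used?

7

Put 5 GB in drive 1; 3 GB remain.
Put 2 GB in drive 1; 1 GB remain.
Put 1 GB in drive 1; 0 GB remain.
Put 5 GB in drive 2; 3 GB remain.
Put 2 GB in drive 2; 1 GB remain.
Put 2 GB in drive 3; 6 GB remain.
Put 2 GB in drive 3; 4 GB remain.
Put 5 GB in drive 4; 3 GB remain.
Put 1 GB in drive 2; 0 GB remain.
Put 1 GB in drive 3; 3 GB remain.
Put 2 GB in drive 3; 1 GB remain.
Put 6 GB in drive 5; 2 GB remain.
Put 5 GB in drive 6; 3 GB remain.
Put 2 GB in drive 4; 1 GB remain.
Put 6 GB in drive 7; 2 GB remain.
Put 1 GB in drive 3; 0 GB remain.
Final drives: [5,2,1] [5,2,1] [2,2,1,2,1] [5,2] [6] [5] [6].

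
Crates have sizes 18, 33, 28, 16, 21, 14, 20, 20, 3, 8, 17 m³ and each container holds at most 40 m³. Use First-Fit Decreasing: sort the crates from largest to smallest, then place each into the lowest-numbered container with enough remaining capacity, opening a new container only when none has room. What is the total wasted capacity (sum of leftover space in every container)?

Sorted descending: 33, 28, 21, 20, 20, 18, 17, 16, 14, 8, 3.
container 1: place 33 m³, 7 m³ left
container 2: place 28 m³, 12 m³ left
container 3: place 21 m³, 19 m³ left
container 4: place 20 m³, 20 m³ left
container 4: place 20 m³, 0 m³ left
container 3: place 18 m³, 1 m³ left
container 5: place 17 m³, 23 m³ left
container 5: place 16 m³, 7 m³ left
container 6: place 14 m³, 26 m³ left
container 2: place 8 m³, 4 m³ left
container 1: place 3 m³, 4 m³ left
6 containers × 40 m³ = 240 m³; used 198 m³; unused 42 m³.

42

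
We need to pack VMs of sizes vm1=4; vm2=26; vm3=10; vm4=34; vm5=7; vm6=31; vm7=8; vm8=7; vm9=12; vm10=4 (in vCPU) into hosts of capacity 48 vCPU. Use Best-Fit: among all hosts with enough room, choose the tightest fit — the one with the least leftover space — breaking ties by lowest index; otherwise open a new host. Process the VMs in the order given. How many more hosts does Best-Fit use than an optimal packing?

1

Best-Fit: [4,26,10,7] [34,8,4] [31,7] [12] → 4 hosts.
Total size 143 vCPU; any packing needs at least ⌈143/48⌉ = 3 hosts.
An optimal packing achieves that bound: [34,10,4] [31,12,4] [26,8,7,7] → 3 hosts.
Excess: 4 − 3 = 1.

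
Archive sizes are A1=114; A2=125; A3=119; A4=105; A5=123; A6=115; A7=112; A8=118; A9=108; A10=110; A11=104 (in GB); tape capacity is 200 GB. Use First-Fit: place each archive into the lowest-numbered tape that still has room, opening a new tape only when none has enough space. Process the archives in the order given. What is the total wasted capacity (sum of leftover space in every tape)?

947

A1 (114 GB) → tape 1 (remaining 86 GB)
A2 (125 GB) → tape 2 (remaining 75 GB)
A3 (119 GB) → tape 3 (remaining 81 GB)
A4 (105 GB) → tape 4 (remaining 95 GB)
A5 (123 GB) → tape 5 (remaining 77 GB)
A6 (115 GB) → tape 6 (remaining 85 GB)
A7 (112 GB) → tape 7 (remaining 88 GB)
A8 (118 GB) → tape 8 (remaining 82 GB)
A9 (108 GB) → tape 9 (remaining 92 GB)
A10 (110 GB) → tape 10 (remaining 90 GB)
A11 (104 GB) → tape 11 (remaining 96 GB)
11 tapes × 200 GB = 2200 GB; used 1253 GB; unused 947 GB.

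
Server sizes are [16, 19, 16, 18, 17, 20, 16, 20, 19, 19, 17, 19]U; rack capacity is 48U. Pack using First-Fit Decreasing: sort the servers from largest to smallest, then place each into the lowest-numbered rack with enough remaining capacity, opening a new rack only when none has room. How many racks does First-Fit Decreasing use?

Sorted descending: 20, 20, 19, 19, 19, 19, 18, 17, 17, 16, 16, 16.
20U → rack 1 (remaining 28U)
20U → rack 1 (remaining 8U)
19U → rack 2 (remaining 29U)
19U → rack 2 (remaining 10U)
19U → rack 3 (remaining 29U)
19U → rack 3 (remaining 10U)
18U → rack 4 (remaining 30U)
17U → rack 4 (remaining 13U)
17U → rack 5 (remaining 31U)
16U → rack 5 (remaining 15U)
16U → rack 6 (remaining 32U)
16U → rack 6 (remaining 16U)
Final racks: [20,20] [19,19] [19,19] [18,17] [17,16] [16,16].

6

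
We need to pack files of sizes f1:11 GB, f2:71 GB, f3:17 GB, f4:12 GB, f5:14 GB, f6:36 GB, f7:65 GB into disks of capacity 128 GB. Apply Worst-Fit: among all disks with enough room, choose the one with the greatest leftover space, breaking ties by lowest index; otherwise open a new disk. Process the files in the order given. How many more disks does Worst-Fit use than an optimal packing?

0

Worst-Fit: [11,71,17,12,14] [36,65] → 2 disks.
Total size 226 GB; any packing needs at least ⌈226/128⌉ = 2 disks.
So 2 is already optimal.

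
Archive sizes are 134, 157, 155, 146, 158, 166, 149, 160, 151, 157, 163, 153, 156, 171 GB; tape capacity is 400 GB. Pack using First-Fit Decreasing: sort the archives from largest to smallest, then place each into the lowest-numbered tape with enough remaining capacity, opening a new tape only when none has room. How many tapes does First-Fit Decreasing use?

Sorted descending: 171, 166, 163, 160, 158, 157, 157, 156, 155, 153, 151, 149, 146, 134.
tape 1: place 171 GB, 229 GB left
tape 1: place 166 GB, 63 GB left
tape 2: place 163 GB, 237 GB left
tape 2: place 160 GB, 77 GB left
tape 3: place 158 GB, 242 GB left
tape 3: place 157 GB, 85 GB left
tape 4: place 157 GB, 243 GB left
tape 4: place 156 GB, 87 GB left
tape 5: place 155 GB, 245 GB left
tape 5: place 153 GB, 92 GB left
tape 6: place 151 GB, 249 GB left
tape 6: place 149 GB, 100 GB left
tape 7: place 146 GB, 254 GB left
tape 7: place 134 GB, 120 GB left
Final tapes: [171,166] [163,160] [158,157] [157,156] [155,153] [151,149] [146,134].

7 tapes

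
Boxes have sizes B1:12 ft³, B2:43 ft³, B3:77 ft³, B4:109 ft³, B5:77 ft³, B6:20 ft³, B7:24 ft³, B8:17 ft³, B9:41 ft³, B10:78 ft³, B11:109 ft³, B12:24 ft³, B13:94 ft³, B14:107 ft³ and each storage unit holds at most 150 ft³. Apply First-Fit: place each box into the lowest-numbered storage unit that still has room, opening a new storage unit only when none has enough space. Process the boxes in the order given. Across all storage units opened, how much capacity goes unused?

storage unit 1: place B1 (12 ft³), 138 ft³ left
storage unit 1: place B2 (43 ft³), 95 ft³ left
storage unit 1: place B3 (77 ft³), 18 ft³ left
storage unit 2: place B4 (109 ft³), 41 ft³ left
storage unit 3: place B5 (77 ft³), 73 ft³ left
storage unit 2: place B6 (20 ft³), 21 ft³ left
storage unit 3: place B7 (24 ft³), 49 ft³ left
storage unit 1: place B8 (17 ft³), 1 ft³ left
storage unit 3: place B9 (41 ft³), 8 ft³ left
storage unit 4: place B10 (78 ft³), 72 ft³ left
storage unit 5: place B11 (109 ft³), 41 ft³ left
storage unit 4: place B12 (24 ft³), 48 ft³ left
storage unit 6: place B13 (94 ft³), 56 ft³ left
storage unit 7: place B14 (107 ft³), 43 ft³ left
7 storage units × 150 ft³ = 1050 ft³; used 832 ft³; unused 218 ft³.

218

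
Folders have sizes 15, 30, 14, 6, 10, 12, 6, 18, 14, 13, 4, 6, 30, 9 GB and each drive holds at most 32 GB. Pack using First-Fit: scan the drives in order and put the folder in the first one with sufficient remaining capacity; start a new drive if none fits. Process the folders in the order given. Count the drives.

7

drive 1: place 15 GB, 17 GB left
drive 2: place 30 GB, 2 GB left
drive 1: place 14 GB, 3 GB left
drive 3: place 6 GB, 26 GB left
drive 3: place 10 GB, 16 GB left
drive 3: place 12 GB, 4 GB left
drive 4: place 6 GB, 26 GB left
drive 4: place 18 GB, 8 GB left
drive 5: place 14 GB, 18 GB left
drive 5: place 13 GB, 5 GB left
drive 3: place 4 GB, 0 GB left
drive 4: place 6 GB, 2 GB left
drive 6: place 30 GB, 2 GB left
drive 7: place 9 GB, 23 GB left
Final drives: [15,14] [30] [6,10,12,4] [6,18,6] [14,13] [30] [9].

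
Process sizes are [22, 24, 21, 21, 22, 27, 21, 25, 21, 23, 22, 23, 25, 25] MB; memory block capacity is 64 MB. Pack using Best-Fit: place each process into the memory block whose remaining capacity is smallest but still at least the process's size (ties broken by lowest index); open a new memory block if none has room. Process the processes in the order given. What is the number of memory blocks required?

7 memory blocks

22 MB → memory block 1 (remaining 42 MB)
24 MB → memory block 1 (remaining 18 MB)
21 MB → memory block 2 (remaining 43 MB)
21 MB → memory block 2 (remaining 22 MB)
22 MB → memory block 2 (remaining 0 MB)
27 MB → memory block 3 (remaining 37 MB)
21 MB → memory block 3 (remaining 16 MB)
25 MB → memory block 4 (remaining 39 MB)
21 MB → memory block 4 (remaining 18 MB)
23 MB → memory block 5 (remaining 41 MB)
22 MB → memory block 5 (remaining 19 MB)
23 MB → memory block 6 (remaining 41 MB)
25 MB → memory block 6 (remaining 16 MB)
25 MB → memory block 7 (remaining 39 MB)
Final memory blocks: [22,24] [21,21,22] [27,21] [25,21] [23,22] [23,25] [25].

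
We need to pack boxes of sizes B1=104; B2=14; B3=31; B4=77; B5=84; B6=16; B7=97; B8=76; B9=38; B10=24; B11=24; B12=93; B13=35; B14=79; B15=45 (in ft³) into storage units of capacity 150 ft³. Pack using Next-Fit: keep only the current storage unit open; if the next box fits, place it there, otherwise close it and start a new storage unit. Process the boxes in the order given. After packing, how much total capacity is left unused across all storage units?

Put B1 (104 ft³) in storage unit 1; 46 ft³ remain.
Put B2 (14 ft³) in storage unit 1; 32 ft³ remain.
Put B3 (31 ft³) in storage unit 1; 1 ft³ remain.
Put B4 (77 ft³) in storage unit 2; 73 ft³ remain.
Put B5 (84 ft³) in storage unit 3; 66 ft³ remain.
Put B6 (16 ft³) in storage unit 3; 50 ft³ remain.
Put B7 (97 ft³) in storage unit 4; 53 ft³ remain.
Put B8 (76 ft³) in storage unit 5; 74 ft³ remain.
Put B9 (38 ft³) in storage unit 5; 36 ft³ remain.
Put B10 (24 ft³) in storage unit 5; 12 ft³ remain.
Put B11 (24 ft³) in storage unit 6; 126 ft³ remain.
Put B12 (93 ft³) in storage unit 6; 33 ft³ remain.
Put B13 (35 ft³) in storage unit 7; 115 ft³ remain.
Put B14 (79 ft³) in storage unit 7; 36 ft³ remain.
Put B15 (45 ft³) in storage unit 8; 105 ft³ remain.
8 storage units × 150 ft³ = 1200 ft³; used 837 ft³; unused 363 ft³.

363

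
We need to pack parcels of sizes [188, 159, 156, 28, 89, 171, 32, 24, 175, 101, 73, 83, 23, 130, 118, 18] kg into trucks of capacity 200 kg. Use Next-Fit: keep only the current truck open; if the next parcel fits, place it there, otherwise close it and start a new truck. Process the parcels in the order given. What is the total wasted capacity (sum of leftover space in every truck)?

632

Put 188 kg in truck 1; 12 kg remain.
Put 159 kg in truck 2; 41 kg remain.
Put 156 kg in truck 3; 44 kg remain.
Put 28 kg in truck 3; 16 kg remain.
Put 89 kg in truck 4; 111 kg remain.
Put 171 kg in truck 5; 29 kg remain.
Put 32 kg in truck 6; 168 kg remain.
Put 24 kg in truck 6; 144 kg remain.
Put 175 kg in truck 7; 25 kg remain.
Put 101 kg in truck 8; 99 kg remain.
Put 73 kg in truck 8; 26 kg remain.
Put 83 kg in truck 9; 117 kg remain.
Put 23 kg in truck 9; 94 kg remain.
Put 130 kg in truck 10; 70 kg remain.
Put 118 kg in truck 11; 82 kg remain.
Put 18 kg in truck 11; 64 kg remain.
11 trucks × 200 kg = 2200 kg; used 1568 kg; unused 632 kg.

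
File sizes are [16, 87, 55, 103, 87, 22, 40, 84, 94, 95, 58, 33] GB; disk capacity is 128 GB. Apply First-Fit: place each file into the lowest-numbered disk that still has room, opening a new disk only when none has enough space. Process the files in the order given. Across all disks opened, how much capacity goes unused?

16 GB → disk 1 (remaining 112 GB)
87 GB → disk 1 (remaining 25 GB)
55 GB → disk 2 (remaining 73 GB)
103 GB → disk 3 (remaining 25 GB)
87 GB → disk 4 (remaining 41 GB)
22 GB → disk 1 (remaining 3 GB)
40 GB → disk 2 (remaining 33 GB)
84 GB → disk 5 (remaining 44 GB)
94 GB → disk 6 (remaining 34 GB)
95 GB → disk 7 (remaining 33 GB)
58 GB → disk 8 (remaining 70 GB)
33 GB → disk 2 (remaining 0 GB)
8 disks × 128 GB = 1024 GB; used 774 GB; unused 250 GB.

250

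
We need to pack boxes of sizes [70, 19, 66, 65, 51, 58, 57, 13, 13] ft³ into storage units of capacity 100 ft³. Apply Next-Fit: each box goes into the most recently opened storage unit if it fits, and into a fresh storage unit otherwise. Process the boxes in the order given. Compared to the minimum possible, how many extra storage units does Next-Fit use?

Next-Fit: [70,19] [66] [65] [51] [58] [57,13,13] → 6 storage units.
6 boxes exceed 50 ft³ (half the capacity), and no two of those can share a storage unit, so at least 6 storage units are needed.
So 6 is already optimal.

0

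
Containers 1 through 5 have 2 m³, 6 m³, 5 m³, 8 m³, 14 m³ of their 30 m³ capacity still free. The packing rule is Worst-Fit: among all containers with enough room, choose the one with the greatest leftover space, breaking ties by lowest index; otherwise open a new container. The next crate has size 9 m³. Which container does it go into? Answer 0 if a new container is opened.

5

Containers with room: container 5 (14 m³).
Most room is container 5 with 14 m³ free.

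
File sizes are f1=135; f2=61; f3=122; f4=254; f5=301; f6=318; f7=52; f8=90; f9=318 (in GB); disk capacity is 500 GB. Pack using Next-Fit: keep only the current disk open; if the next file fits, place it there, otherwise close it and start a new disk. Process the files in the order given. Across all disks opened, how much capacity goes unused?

849

disk 1: place f1 (135 GB), 365 GB left
disk 1: place f2 (61 GB), 304 GB left
disk 1: place f3 (122 GB), 182 GB left
disk 2: place f4 (254 GB), 246 GB left
disk 3: place f5 (301 GB), 199 GB left
disk 4: place f6 (318 GB), 182 GB left
disk 4: place f7 (52 GB), 130 GB left
disk 4: place f8 (90 GB), 40 GB left
disk 5: place f9 (318 GB), 182 GB left
5 disks × 500 GB = 2500 GB; used 1651 GB; unused 849 GB.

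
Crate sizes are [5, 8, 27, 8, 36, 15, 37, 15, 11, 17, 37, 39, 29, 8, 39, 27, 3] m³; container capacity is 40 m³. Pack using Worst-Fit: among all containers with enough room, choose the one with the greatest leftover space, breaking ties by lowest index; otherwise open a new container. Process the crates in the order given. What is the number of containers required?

10 containers

5 m³ → container 1 (remaining 35 m³)
8 m³ → container 1 (remaining 27 m³)
27 m³ → container 1 (remaining 0 m³)
8 m³ → container 2 (remaining 32 m³)
36 m³ → container 3 (remaining 4 m³)
15 m³ → container 2 (remaining 17 m³)
37 m³ → container 4 (remaining 3 m³)
15 m³ → container 2 (remaining 2 m³)
11 m³ → container 5 (remaining 29 m³)
17 m³ → container 5 (remaining 12 m³)
37 m³ → container 6 (remaining 3 m³)
39 m³ → container 7 (remaining 1 m³)
29 m³ → container 8 (remaining 11 m³)
8 m³ → container 5 (remaining 4 m³)
39 m³ → container 9 (remaining 1 m³)
27 m³ → container 10 (remaining 13 m³)
3 m³ → container 10 (remaining 10 m³)
Final containers: [5,8,27] [8,15,15] [36] [37] [11,17,8] [37] [39] [29] [39] [27,3].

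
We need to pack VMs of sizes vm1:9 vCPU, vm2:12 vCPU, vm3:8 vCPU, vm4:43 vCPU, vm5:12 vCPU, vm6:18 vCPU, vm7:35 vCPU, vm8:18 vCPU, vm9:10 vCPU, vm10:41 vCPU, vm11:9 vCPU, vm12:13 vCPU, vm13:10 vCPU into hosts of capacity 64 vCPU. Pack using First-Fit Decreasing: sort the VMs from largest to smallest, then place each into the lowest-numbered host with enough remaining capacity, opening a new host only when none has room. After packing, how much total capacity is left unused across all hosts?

Sorted descending: 43, 41, 35, 18, 18, 13, 12, 12, 10, 10, 9, 9, 8.
Put 43 vCPU in host 1; 21 vCPU remain.
Put 41 vCPU in host 2; 23 vCPU remain.
Put 35 vCPU in host 3; 29 vCPU remain.
Put 18 vCPU in host 1; 3 vCPU remain.
Put 18 vCPU in host 2; 5 vCPU remain.
Put 13 vCPU in host 3; 16 vCPU remain.
Put 12 vCPU in host 3; 4 vCPU remain.
Put 12 vCPU in host 4; 52 vCPU remain.
Put 10 vCPU in host 4; 42 vCPU remain.
Put 10 vCPU in host 4; 32 vCPU remain.
Put 9 vCPU in host 4; 23 vCPU remain.
Put 9 vCPU in host 4; 14 vCPU remain.
Put 8 vCPU in host 4; 6 vCPU remain.
4 hosts × 64 vCPU = 256 vCPU; used 238 vCPU; unused 18 vCPU.

18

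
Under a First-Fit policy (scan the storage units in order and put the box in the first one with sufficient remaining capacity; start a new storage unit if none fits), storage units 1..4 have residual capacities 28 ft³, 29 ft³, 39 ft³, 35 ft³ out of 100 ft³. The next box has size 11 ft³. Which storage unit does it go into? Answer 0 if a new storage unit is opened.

Storage units with room: storage unit 1 (28 ft³), storage unit 2 (29 ft³), storage unit 3 (39 ft³), storage unit 4 (35 ft³).
The first with room is storage unit 1.

1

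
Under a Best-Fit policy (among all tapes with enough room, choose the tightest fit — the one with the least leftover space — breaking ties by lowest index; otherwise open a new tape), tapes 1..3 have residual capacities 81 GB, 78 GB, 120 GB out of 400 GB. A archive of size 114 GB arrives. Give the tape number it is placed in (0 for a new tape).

3

Tapes with room: tape 3 (120 GB).
Tightest fit is tape 3 with 120 GB free.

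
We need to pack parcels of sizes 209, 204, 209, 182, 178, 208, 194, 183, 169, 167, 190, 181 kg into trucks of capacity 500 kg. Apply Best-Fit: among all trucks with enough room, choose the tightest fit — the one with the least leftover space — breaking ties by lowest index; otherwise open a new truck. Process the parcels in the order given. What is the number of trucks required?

6

Put 209 kg in truck 1; 291 kg remain.
Put 204 kg in truck 1; 87 kg remain.
Put 209 kg in truck 2; 291 kg remain.
Put 182 kg in truck 2; 109 kg remain.
Put 178 kg in truck 3; 322 kg remain.
Put 208 kg in truck 3; 114 kg remain.
Put 194 kg in truck 4; 306 kg remain.
Put 183 kg in truck 4; 123 kg remain.
Put 169 kg in truck 5; 331 kg remain.
Put 167 kg in truck 5; 164 kg remain.
Put 190 kg in truck 6; 310 kg remain.
Put 181 kg in truck 6; 129 kg remain.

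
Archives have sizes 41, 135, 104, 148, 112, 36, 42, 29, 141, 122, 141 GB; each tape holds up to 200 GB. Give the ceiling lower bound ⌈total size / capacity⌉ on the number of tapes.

Total size = 41 + 135 + 104 + 148 + 112 + 36 + 42 + 29 + 141 + 122 + 141 = 1051 GB.
⌈1051 / 200⌉ = 6.

6 tapes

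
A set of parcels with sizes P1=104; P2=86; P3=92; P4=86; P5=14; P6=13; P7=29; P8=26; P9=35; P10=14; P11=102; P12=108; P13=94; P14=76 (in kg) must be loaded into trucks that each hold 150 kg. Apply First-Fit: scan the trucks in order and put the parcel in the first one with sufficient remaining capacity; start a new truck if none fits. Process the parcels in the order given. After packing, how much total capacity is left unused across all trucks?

truck 1: place P1 (104 kg), 46 kg left
truck 2: place P2 (86 kg), 64 kg left
truck 3: place P3 (92 kg), 58 kg left
truck 4: place P4 (86 kg), 64 kg left
truck 1: place P5 (14 kg), 32 kg left
truck 1: place P6 (13 kg), 19 kg left
truck 2: place P7 (29 kg), 35 kg left
truck 2: place P8 (26 kg), 9 kg left
truck 3: place P9 (35 kg), 23 kg left
truck 1: place P10 (14 kg), 5 kg left
truck 5: place P11 (102 kg), 48 kg left
truck 6: place P12 (108 kg), 42 kg left
truck 7: place P13 (94 kg), 56 kg left
truck 8: place P14 (76 kg), 74 kg left
8 trucks × 150 kg = 1200 kg; used 879 kg; unused 321 kg.

321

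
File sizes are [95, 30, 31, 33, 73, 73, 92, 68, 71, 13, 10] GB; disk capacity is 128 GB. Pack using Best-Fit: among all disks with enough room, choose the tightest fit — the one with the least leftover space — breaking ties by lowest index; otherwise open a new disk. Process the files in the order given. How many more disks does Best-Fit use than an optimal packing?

Best-Fit: [95,30] [31,33] [73] [73] [92,13,10] [68] [71] → 7 disks.
6 files exceed 64 GB (half the capacity), and no two of those can share a disk, so at least 6 disks are needed.
An optimal packing achieves that bound: [95,33] [92,31] [73,30,13,10] [73] [71] [68] → 6 disks.
Excess: 7 − 6 = 1.

1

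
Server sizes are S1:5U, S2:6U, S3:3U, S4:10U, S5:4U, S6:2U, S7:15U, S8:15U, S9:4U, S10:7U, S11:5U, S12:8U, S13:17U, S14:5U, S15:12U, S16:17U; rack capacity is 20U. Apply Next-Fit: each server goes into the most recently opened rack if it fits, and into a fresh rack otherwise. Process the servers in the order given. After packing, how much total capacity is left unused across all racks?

25

rack 1: place S1 (5U), 15U left
rack 1: place S2 (6U), 9U left
rack 1: place S3 (3U), 6U left
rack 2: place S4 (10U), 10U left
rack 2: place S5 (4U), 6U left
rack 2: place S6 (2U), 4U left
rack 3: place S7 (15U), 5U left
rack 4: place S8 (15U), 5U left
rack 4: place S9 (4U), 1U left
rack 5: place S10 (7U), 13U left
rack 5: place S11 (5U), 8U left
rack 5: place S12 (8U), 0U left
rack 6: place S13 (17U), 3U left
rack 7: place S14 (5U), 15U left
rack 7: place S15 (12U), 3U left
rack 8: place S16 (17U), 3U left
8 racks × 20U = 160U; used 135U; unused 25U.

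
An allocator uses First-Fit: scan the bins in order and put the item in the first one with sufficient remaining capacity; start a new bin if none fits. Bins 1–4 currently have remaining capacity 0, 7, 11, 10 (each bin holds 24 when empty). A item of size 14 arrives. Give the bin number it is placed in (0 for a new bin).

No bin has ≥ 14 free, so a new bin is opened.

0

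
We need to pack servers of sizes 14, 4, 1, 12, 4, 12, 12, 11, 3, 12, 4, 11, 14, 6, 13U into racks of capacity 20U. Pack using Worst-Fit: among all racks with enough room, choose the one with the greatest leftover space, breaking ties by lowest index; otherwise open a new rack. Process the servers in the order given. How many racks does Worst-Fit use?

Put 14U in rack 1; 6U remain.
Put 4U in rack 1; 2U remain.
Put 1U in rack 1; 1U remain.
Put 12U in rack 2; 8U remain.
Put 4U in rack 2; 4U remain.
Put 12U in rack 3; 8U remain.
Put 12U in rack 4; 8U remain.
Put 11U in rack 5; 9U remain.
Put 3U in rack 5; 6U remain.
Put 12U in rack 6; 8U remain.
Put 4U in rack 3; 4U remain.
Put 11U in rack 7; 9U remain.
Put 14U in rack 8; 6U remain.
Put 6U in rack 7; 3U remain.
Put 13U in rack 9; 7U remain.

9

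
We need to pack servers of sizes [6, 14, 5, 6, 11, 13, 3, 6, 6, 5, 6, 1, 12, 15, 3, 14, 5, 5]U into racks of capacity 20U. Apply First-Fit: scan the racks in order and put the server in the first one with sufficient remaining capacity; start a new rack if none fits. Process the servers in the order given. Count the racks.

8 racks

6U → rack 1 (remaining 14U)
14U → rack 1 (remaining 0U)
5U → rack 2 (remaining 15U)
6U → rack 2 (remaining 9U)
11U → rack 3 (remaining 9U)
13U → rack 4 (remaining 7U)
3U → rack 2 (remaining 6U)
6U → rack 2 (remaining 0U)
6U → rack 3 (remaining 3U)
5U → rack 4 (remaining 2U)
6U → rack 5 (remaining 14U)
1U → rack 3 (remaining 2U)
12U → rack 5 (remaining 2U)
15U → rack 6 (remaining 5U)
3U → rack 6 (remaining 2U)
14U → rack 7 (remaining 6U)
5U → rack 7 (remaining 1U)
5U → rack 8 (remaining 15U)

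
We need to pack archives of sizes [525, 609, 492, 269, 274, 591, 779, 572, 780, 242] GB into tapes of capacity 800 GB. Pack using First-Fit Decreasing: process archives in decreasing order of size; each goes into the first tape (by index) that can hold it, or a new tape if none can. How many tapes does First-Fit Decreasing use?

8

Sorted descending: 780, 779, 609, 591, 572, 525, 492, 274, 269, 242.
780 GB → tape 1 (remaining 20 GB)
779 GB → tape 2 (remaining 21 GB)
609 GB → tape 3 (remaining 191 GB)
591 GB → tape 4 (remaining 209 GB)
572 GB → tape 5 (remaining 228 GB)
525 GB → tape 6 (remaining 275 GB)
492 GB → tape 7 (remaining 308 GB)
274 GB → tape 6 (remaining 1 GB)
269 GB → tape 7 (remaining 39 GB)
242 GB → tape 8 (remaining 558 GB)
Final tapes: [780] [779] [609] [591] [572] [525,274] [492,269] [242].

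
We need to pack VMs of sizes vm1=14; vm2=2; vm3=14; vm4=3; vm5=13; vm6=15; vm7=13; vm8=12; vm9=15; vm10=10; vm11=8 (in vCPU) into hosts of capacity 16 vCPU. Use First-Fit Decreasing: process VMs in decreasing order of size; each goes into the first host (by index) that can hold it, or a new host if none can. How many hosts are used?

Sorted descending: 15, 15, 14, 14, 13, 13, 12, 10, 8, 3, 2.
host 1: place 15 vCPU, 1 vCPU left
host 2: place 15 vCPU, 1 vCPU left
host 3: place 14 vCPU, 2 vCPU left
host 4: place 14 vCPU, 2 vCPU left
host 5: place 13 vCPU, 3 vCPU left
host 6: place 13 vCPU, 3 vCPU left
host 7: place 12 vCPU, 4 vCPU left
host 8: place 10 vCPU, 6 vCPU left
host 9: place 8 vCPU, 8 vCPU left
host 5: place 3 vCPU, 0 vCPU left
host 3: place 2 vCPU, 0 vCPU left
Final hosts: [15] [15] [14,2] [14] [13,3] [13] [12] [10] [8].

9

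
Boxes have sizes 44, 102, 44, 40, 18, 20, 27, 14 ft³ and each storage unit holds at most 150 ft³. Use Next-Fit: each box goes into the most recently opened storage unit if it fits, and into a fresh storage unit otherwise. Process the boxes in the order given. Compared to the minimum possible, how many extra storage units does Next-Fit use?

Next-Fit: [44,102] [44,40,18,20,27] [14] → 3 storage units.
Total size 309 ft³; any packing needs at least ⌈309/150⌉ = 3 storage units.
So 3 is already optimal.

0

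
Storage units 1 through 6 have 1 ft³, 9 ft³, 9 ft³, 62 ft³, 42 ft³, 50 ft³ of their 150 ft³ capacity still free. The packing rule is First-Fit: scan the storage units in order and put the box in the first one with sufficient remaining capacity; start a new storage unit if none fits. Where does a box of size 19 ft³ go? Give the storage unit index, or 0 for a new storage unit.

Storage units with room: storage unit 4 (62 ft³), storage unit 5 (42 ft³), storage unit 6 (50 ft³).
The first with room is storage unit 4.

4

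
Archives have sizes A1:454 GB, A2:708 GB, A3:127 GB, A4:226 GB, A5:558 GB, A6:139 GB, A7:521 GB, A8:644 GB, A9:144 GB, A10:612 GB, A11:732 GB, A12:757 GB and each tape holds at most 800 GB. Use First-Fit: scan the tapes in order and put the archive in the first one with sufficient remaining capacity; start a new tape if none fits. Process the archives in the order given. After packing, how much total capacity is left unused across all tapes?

A1 (454 GB) → tape 1 (remaining 346 GB)
A2 (708 GB) → tape 2 (remaining 92 GB)
A3 (127 GB) → tape 1 (remaining 219 GB)
A4 (226 GB) → tape 3 (remaining 574 GB)
A5 (558 GB) → tape 3 (remaining 16 GB)
A6 (139 GB) → tape 1 (remaining 80 GB)
A7 (521 GB) → tape 4 (remaining 279 GB)
A8 (644 GB) → tape 5 (remaining 156 GB)
A9 (144 GB) → tape 4 (remaining 135 GB)
A10 (612 GB) → tape 6 (remaining 188 GB)
A11 (732 GB) → tape 7 (remaining 68 GB)
A12 (757 GB) → tape 8 (remaining 43 GB)
8 tapes × 800 GB = 6400 GB; used 5622 GB; unused 778 GB.

778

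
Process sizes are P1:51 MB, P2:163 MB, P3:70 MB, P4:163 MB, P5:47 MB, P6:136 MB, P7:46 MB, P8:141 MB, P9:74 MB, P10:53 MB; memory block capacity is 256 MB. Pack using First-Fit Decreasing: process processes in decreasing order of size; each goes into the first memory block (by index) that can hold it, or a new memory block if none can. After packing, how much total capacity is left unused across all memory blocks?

Sorted descending: 163, 163, 141, 136, 74, 70, 53, 51, 47, 46.
Put 163 MB in memory block 1; 93 MB remain.
Put 163 MB in memory block 2; 93 MB remain.
Put 141 MB in memory block 3; 115 MB remain.
Put 136 MB in memory block 4; 120 MB remain.
Put 74 MB in memory block 1; 19 MB remain.
Put 70 MB in memory block 2; 23 MB remain.
Put 53 MB in memory block 3; 62 MB remain.
Put 51 MB in memory block 3; 11 MB remain.
Put 47 MB in memory block 4; 73 MB remain.
Put 46 MB in memory block 4; 27 MB remain.
4 memory blocks × 256 MB = 1024 MB; used 944 MB; unused 80 MB.

80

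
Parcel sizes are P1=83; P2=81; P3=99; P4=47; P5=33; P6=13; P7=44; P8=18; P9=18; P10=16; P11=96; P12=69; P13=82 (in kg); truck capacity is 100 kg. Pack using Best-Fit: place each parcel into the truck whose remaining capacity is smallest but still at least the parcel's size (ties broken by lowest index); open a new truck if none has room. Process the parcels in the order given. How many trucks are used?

8 trucks

Put P1 (83 kg) in truck 1; 17 kg remain.
Put P2 (81 kg) in truck 2; 19 kg remain.
Put P3 (99 kg) in truck 3; 1 kg remain.
Put P4 (47 kg) in truck 4; 53 kg remain.
Put P5 (33 kg) in truck 4; 20 kg remain.
Put P6 (13 kg) in truck 1; 4 kg remain.
Put P7 (44 kg) in truck 5; 56 kg remain.
Put P8 (18 kg) in truck 2; 1 kg remain.
Put P9 (18 kg) in truck 4; 2 kg remain.
Put P10 (16 kg) in truck 5; 40 kg remain.
Put P11 (96 kg) in truck 6; 4 kg remain.
Put P12 (69 kg) in truck 7; 31 kg remain.
Put P13 (82 kg) in truck 8; 18 kg remain.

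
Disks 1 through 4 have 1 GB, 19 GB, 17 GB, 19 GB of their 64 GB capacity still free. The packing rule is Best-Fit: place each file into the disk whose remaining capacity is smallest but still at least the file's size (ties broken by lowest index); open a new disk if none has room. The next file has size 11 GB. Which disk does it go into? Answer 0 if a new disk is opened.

Disks with room: disk 2 (19 GB), disk 3 (17 GB), disk 4 (19 GB).
Tightest fit is disk 3 with 17 GB free.

3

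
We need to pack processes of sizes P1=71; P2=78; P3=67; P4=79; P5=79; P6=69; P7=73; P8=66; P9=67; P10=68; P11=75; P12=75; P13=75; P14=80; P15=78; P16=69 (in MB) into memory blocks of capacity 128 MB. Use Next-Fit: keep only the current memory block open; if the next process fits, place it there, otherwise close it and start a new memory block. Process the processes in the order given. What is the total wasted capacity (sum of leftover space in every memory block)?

879

P1 (71 MB) → memory block 1 (remaining 57 MB)
P2 (78 MB) → memory block 2 (remaining 50 MB)
P3 (67 MB) → memory block 3 (remaining 61 MB)
P4 (79 MB) → memory block 4 (remaining 49 MB)
P5 (79 MB) → memory block 5 (remaining 49 MB)
P6 (69 MB) → memory block 6 (remaining 59 MB)
P7 (73 MB) → memory block 7 (remaining 55 MB)
P8 (66 MB) → memory block 8 (remaining 62 MB)
P9 (67 MB) → memory block 9 (remaining 61 MB)
P10 (68 MB) → memory block 10 (remaining 60 MB)
P11 (75 MB) → memory block 11 (remaining 53 MB)
P12 (75 MB) → memory block 12 (remaining 53 MB)
P13 (75 MB) → memory block 13 (remaining 53 MB)
P14 (80 MB) → memory block 14 (remaining 48 MB)
P15 (78 MB) → memory block 15 (remaining 50 MB)
P16 (69 MB) → memory block 16 (remaining 59 MB)
16 memory blocks × 128 MB = 2048 MB; used 1169 MB; unused 879 MB.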